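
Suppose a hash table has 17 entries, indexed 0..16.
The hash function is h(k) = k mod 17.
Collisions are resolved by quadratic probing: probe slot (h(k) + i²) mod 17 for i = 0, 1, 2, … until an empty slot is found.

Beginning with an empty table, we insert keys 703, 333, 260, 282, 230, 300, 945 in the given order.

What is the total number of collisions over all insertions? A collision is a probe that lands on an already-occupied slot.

4

703 hashes to 6; slot 6 is free → place at 6.
333 hashes to 10; slot 10 is free → place at 10.
260 hashes to 5; slot 5 is free → place at 5.
282 hashes to 10; 10 taken → place at 11.
230 hashes to 9; slot 9 is free → place at 9.
300 hashes to 11; 11 taken → place at 12.
945 hashes to 10; 10,11 taken → place at 14.
Table: [∅, ∅, ∅, ∅, ∅, 260, 703, ∅, ∅, 230, 333, 282, 300, ∅, 945, ∅, ∅]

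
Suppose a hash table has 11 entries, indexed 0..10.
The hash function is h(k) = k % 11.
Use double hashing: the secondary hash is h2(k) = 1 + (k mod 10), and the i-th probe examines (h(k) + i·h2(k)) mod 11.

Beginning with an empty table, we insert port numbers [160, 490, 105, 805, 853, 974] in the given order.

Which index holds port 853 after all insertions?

160: h=6 → slot 6
490: h=6, h2=1, probe 6,7 → slot 7
105: h=6, h2=6, probe 6,1 → slot 1
805: h=2 → slot 2
853: h=6, h2=4, probe 6,10 → slot 10
974: h=6, h2=5, probe 6,0 → slot 0
Table: [974, 105, 805, _, _, _, 160, 490, _, _, 853]

10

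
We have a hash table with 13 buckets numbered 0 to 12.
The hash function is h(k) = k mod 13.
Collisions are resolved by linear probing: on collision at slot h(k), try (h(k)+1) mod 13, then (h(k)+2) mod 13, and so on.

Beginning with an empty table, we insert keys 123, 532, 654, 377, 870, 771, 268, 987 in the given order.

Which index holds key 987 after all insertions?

123 hashes to 6; slot 6 is free -> place at 6.
532 hashes to 12; slot 12 is free -> place at 12.
654 hashes to 4; slot 4 is free -> place at 4.
377 hashes to 0; slot 0 is free -> place at 0.
870 hashes to 12; 12,0 taken -> place at 1.
771 hashes to 4; 4 taken -> place at 5.
268 hashes to 8; slot 8 is free -> place at 8.
987 hashes to 12; 12,0,1 taken -> place at 2.
Table: [377, 870, 987, -, 654, 771, 123, -, 268, -, -, -, 532]

2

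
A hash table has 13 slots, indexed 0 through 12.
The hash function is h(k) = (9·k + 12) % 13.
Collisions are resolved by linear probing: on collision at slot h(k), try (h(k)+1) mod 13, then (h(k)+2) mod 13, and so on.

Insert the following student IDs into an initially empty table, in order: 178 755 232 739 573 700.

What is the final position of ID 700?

178 hashes to 2; slot 2 is free → place at 2.
755 hashes to 8; slot 8 is free → place at 8.
232 hashes to 7; slot 7 is free → place at 7.
739 hashes to 7; 7,8 taken → place at 9.
573 hashes to 8; 8,9 taken → place at 10.
700 hashes to 7; 7,8,9,10 taken → place at 11.
Table: [., ., 178, ., ., ., ., 232, 755, 739, 573, 700, .]

11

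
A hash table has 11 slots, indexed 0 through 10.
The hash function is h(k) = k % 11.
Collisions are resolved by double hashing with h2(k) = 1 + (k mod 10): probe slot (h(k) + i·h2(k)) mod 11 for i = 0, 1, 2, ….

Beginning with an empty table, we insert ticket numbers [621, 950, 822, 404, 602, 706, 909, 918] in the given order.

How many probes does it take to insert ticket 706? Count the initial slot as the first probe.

621: h=5 => slot 5
950: h=4 => slot 4
822: h=8 => slot 8
404: h=8, h2=5, probe 8,2 => slot 2
602: h=8, h2=3, probe 8,0 => slot 0
706: h=2, h2=7, probe 2,9 => slot 9
909: h=7 => slot 7
918: h=5, h2=9, probe 5,3 => slot 3
Table: [602, —, 404, 918, 950, 621, —, 909, 822, 706, —]

2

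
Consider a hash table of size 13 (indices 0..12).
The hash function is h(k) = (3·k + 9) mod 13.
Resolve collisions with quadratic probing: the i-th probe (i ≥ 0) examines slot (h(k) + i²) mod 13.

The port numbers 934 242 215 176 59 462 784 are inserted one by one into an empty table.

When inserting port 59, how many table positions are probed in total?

3

934 hashes to 3; slot 3 is free => place at 3.
242 hashes to 7; slot 7 is free => place at 7.
215 hashes to 4; slot 4 is free => place at 4.
176 hashes to 4; 4 taken => place at 5.
59 hashes to 4; 4,5 taken => place at 8.
462 hashes to 4; 4,5,8 taken => place at 0.
784 hashes to 8; 8 taken => place at 9.
Table: [462, ∅, ∅, 934, 215, 176, ∅, 242, 59, 784, ∅, ∅, ∅]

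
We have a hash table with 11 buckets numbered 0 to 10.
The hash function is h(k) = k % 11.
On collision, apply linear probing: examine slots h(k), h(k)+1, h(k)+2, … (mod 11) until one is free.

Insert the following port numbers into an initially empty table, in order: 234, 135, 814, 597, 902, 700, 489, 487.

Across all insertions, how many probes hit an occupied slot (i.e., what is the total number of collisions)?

10

Insert 234: h=3, slot 3 empty -> index 3.
Insert 135: h=3, slot 3 occupied -> index 4.
Insert 814: h=0, slot 0 empty -> index 0.
Insert 597: h=3, slots 3,4 occupied -> index 5.
Insert 902: h=0, slot 0 occupied -> index 1.
Insert 700: h=7, slot 7 empty -> index 7.
Insert 489: h=5, slot 5 occupied -> index 6.
Insert 487: h=3, slots 3,4,5,6,7 occupied -> index 8.
Table: [814, 902, ∅, 234, 135, 597, 489, 700, 487, ∅, ∅]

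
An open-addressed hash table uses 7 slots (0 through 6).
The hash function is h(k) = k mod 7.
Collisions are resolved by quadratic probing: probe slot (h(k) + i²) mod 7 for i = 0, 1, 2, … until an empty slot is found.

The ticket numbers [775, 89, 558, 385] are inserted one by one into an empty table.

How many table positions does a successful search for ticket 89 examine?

775: h=5 => slot 5
89: h=5, probe 5,6 => slot 6
558: h=5, probe 5,6,2 => slot 2
385: h=0 => slot 0
Table: [385, ., 558, ., ., 775, 89]
Lookup 89: h=5, probe 5,6 → found at 6.

2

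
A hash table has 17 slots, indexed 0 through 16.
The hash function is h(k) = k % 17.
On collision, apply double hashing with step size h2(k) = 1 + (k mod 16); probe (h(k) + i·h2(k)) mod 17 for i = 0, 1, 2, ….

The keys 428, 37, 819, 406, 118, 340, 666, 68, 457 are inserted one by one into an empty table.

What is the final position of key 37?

9

Insert 428: h=3, slot 3 empty => index 3.
Insert 37: h=3, h2=6, slot 3 occupied => index 9.
Insert 819: h=3, h2=4, slot 3 occupied => index 7.
Insert 406: h=15, slot 15 empty => index 15.
Insert 118: h=16, slot 16 empty => index 16.
Insert 340: h=0, slot 0 empty => index 0.
Insert 666: h=3, h2=11, slot 3 occupied => index 14.
Insert 68: h=0, h2=5, slot 0 occupied => index 5.
Insert 457: h=15, h2=10, slot 15 occupied => index 8.
Table: [340, ∅, ∅, 428, ∅, 68, ∅, 819, 457, 37, ∅, ∅, ∅, ∅, 666, 406, 118]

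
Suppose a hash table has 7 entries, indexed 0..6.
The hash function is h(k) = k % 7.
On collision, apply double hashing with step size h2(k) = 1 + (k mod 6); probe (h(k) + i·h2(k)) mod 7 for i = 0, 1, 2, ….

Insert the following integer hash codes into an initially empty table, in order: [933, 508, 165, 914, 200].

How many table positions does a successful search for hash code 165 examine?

933 hashes to 2; slot 2 is free -> place at 2.
508 hashes to 4; slot 4 is free -> place at 4.
165 hashes to 4, h2=4; 4 taken -> place at 1.
914 hashes to 4, h2=3; 4 taken -> place at 0.
200 hashes to 4, h2=3; 4,0 taken -> place at 3.
Table: [914, 165, 933, 200, 508, -, -]
Lookup 165: h=4, h2=4, probe 4,1 → found at 1.

2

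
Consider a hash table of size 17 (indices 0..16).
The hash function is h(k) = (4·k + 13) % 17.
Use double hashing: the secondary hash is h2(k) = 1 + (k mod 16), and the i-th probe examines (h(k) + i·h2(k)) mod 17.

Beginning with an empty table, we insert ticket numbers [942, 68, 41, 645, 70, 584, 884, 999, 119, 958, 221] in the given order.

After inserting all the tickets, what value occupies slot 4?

70

942 hashes to 7; slot 7 is free → place at 7.
68 hashes to 13; slot 13 is free → place at 13.
41 hashes to 7, h2=10; 7 taken → place at 0.
645 hashes to 9; slot 9 is free → place at 9.
70 hashes to 4; slot 4 is free → place at 4.
584 hashes to 3; slot 3 is free → place at 3.
884 hashes to 13, h2=5; 13 taken → place at 1.
999 hashes to 14; slot 14 is free → place at 14.
119 hashes to 13, h2=8; 13,4 taken → place at 12.
958 hashes to 3, h2=15; 3,1 taken → place at 16.
221 hashes to 13, h2=14; 13 taken → place at 10.
Table: [41, 884, _, 584, 70, _, _, 942, _, 645, 221, _, 119, 68, 999, _, 958]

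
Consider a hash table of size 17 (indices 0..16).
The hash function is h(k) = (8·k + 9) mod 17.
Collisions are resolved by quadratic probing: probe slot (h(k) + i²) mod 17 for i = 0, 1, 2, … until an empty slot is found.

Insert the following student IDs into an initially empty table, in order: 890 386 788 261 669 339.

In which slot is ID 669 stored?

15

890 hashes to 6; slot 6 is free => place at 6.
386 hashes to 3; slot 3 is free => place at 3.
788 hashes to 6; 6 taken => place at 7.
261 hashes to 6; 6,7 taken => place at 10.
669 hashes to 6; 6,7,10 taken => place at 15.
339 hashes to 1; slot 1 is free => place at 1.
Table: [-, 339, -, 386, -, -, 890, 788, -, -, 261, -, -, -, -, 669, -]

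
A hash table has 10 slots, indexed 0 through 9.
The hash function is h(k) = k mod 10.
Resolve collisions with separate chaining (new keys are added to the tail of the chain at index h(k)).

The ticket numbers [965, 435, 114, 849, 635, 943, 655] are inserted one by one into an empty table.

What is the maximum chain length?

4

Insert 965: h=5, bucket 5 empty → new chain.
Insert 435: h=5, bucket 5 nonempty → append to chain.
Insert 114: h=4, bucket 4 empty → new chain.
Insert 849: h=9, bucket 9 empty → new chain.
Insert 635: h=5, bucket 5 nonempty → append to chain.
Insert 943: h=3, bucket 3 empty → new chain.
Insert 655: h=5, bucket 5 nonempty → append to chain.
Final buckets:
0: -
1: -
2: -
3: 943
4: 114
5: 965 -> 435 -> 635 -> 655
6: -
7: -
8: -
9: 849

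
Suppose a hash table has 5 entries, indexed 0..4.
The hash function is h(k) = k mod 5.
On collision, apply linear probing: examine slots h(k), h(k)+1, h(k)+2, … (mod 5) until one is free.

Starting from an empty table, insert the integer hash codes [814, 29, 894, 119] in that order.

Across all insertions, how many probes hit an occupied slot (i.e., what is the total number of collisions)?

6

Insert 814: h=4, slot 4 empty → index 4.
Insert 29: h=4, slot 4 occupied → index 0.
Insert 894: h=4, slots 4,0 occupied → index 1.
Insert 119: h=4, slots 4,0,1 occupied → index 2.
Table: [29, 894, 119, —, 814]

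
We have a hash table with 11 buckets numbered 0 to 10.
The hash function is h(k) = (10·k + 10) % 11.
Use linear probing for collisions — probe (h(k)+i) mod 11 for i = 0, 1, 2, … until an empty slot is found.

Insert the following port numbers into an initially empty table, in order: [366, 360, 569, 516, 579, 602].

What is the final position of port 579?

366: h=7 -> slot 7
360: h=2 -> slot 2
569: h=2, probe 2,3 -> slot 3
516: h=0 -> slot 0
579: h=3, probe 3,4 -> slot 4
602: h=2, probe 2,3,4,5 -> slot 5
Table: [516, _, 360, 569, 579, 602, _, 366, _, _, _]

4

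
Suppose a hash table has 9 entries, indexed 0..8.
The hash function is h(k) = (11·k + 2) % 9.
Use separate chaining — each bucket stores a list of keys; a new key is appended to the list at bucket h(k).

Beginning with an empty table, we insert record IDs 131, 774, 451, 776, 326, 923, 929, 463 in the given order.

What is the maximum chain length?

131 -> bucket 3
774 -> bucket 2
451 -> bucket 4
776 -> bucket 6
326 -> bucket 6 (collision)
923 -> bucket 3 (collision)
929 -> bucket 6 (collision)
463 -> bucket 1
Final buckets:
0: -
1: 463
2: 774
3: 131 -> 923
4: 451
5: -
6: 776 -> 326 -> 929
7: -
8: -

3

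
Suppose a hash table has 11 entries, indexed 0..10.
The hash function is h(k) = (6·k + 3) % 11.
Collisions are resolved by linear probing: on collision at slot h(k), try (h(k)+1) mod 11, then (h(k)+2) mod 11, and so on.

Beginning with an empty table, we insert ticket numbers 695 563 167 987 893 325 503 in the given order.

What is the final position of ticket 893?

8

695: h=4 => slot 4
563: h=4, probe 4,5 => slot 5
167: h=4, probe 4,5,6 => slot 6
987: h=7 => slot 7
893: h=4, probe 4,5,6,7,8 => slot 8
325: h=6, probe 6,7,8,9 => slot 9
503: h=7, probe 7,8,9,10 => slot 10
Table: [-, -, -, -, 695, 563, 167, 987, 893, 325, 503]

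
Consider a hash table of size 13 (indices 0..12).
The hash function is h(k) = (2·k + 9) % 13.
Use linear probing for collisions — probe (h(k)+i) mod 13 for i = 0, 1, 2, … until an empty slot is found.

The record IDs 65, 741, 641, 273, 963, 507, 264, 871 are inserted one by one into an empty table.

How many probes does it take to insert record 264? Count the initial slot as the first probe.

2

65 hashes to 9; slot 9 is free → place at 9.
741 hashes to 9; 9 taken → place at 10.
641 hashes to 4; slot 4 is free → place at 4.
273 hashes to 9; 9,10 taken → place at 11.
963 hashes to 11; 11 taken → place at 12.
507 hashes to 9; 9,10,11,12 taken → place at 0.
264 hashes to 4; 4 taken → place at 5.
871 hashes to 9; 9,10,11,12,0 taken → place at 1.
Table: [507, 871, -, -, 641, 264, -, -, -, 65, 741, 273, 963]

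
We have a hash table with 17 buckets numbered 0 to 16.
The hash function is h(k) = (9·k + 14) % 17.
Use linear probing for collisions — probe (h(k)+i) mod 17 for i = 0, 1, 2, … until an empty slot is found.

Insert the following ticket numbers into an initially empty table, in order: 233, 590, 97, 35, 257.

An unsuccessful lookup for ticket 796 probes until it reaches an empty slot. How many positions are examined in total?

233: h=3 → slot 3
590: h=3, probe 3,4 → slot 4
97: h=3, probe 3,4,5 → slot 5
35: h=6 → slot 6
257: h=15 → slot 15
Table: [—, —, —, 233, 590, 97, 35, —, —, —, —, —, —, —, —, 257, —]
Lookup 796: h=4, probe 4,5,6,7 → slot 7 empty, not found.

4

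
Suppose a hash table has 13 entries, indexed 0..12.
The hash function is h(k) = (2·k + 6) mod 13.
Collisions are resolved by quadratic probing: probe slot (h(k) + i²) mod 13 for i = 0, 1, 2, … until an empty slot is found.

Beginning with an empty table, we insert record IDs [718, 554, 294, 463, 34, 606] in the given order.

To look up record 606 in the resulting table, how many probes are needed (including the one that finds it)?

718 hashes to 12; slot 12 is free => place at 12.
554 hashes to 9; slot 9 is free => place at 9.
294 hashes to 9; 9 taken => place at 10.
463 hashes to 9; 9,10 taken => place at 0.
34 hashes to 9; 9,10,0 taken => place at 5.
606 hashes to 9; 9,10,0,5,12 taken => place at 8.
Table: [463, —, —, —, —, 34, —, —, 606, 554, 294, —, 718]
Lookup 606: h=9, probe 9,10,0,5,12,8 → found at 8.

6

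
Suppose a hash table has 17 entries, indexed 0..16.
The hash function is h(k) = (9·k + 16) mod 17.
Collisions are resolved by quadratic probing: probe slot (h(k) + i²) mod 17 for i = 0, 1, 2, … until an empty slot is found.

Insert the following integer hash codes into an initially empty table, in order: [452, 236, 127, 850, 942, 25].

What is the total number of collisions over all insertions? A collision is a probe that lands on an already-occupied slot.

2

Insert 452: h=4, slot 4 empty => index 4.
Insert 236: h=15, slot 15 empty => index 15.
Insert 127: h=3, slot 3 empty => index 3.
Insert 850: h=16, slot 16 empty => index 16.
Insert 942: h=11, slot 11 empty => index 11.
Insert 25: h=3, slots 3,4 occupied => index 7.
Table: [_, _, _, 127, 452, _, _, 25, _, _, _, 942, _, _, _, 236, 850]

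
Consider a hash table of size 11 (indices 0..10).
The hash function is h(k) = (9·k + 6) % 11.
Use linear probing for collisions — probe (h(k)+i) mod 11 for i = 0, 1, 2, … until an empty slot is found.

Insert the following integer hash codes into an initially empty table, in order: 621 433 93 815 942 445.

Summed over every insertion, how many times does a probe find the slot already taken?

4

621 hashes to 7; slot 7 is free -> place at 7.
433 hashes to 9; slot 9 is free -> place at 9.
93 hashes to 7; 7 taken -> place at 8.
815 hashes to 4; slot 4 is free -> place at 4.
942 hashes to 3; slot 3 is free -> place at 3.
445 hashes to 7; 7,8,9 taken -> place at 10.
Table: [., ., ., 942, 815, ., ., 621, 93, 433, 445]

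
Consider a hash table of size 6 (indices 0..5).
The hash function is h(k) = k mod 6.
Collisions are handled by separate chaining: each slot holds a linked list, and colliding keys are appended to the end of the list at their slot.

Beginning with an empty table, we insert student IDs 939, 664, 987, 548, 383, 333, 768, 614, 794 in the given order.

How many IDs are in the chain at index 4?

1

939 → bucket 3
664 → bucket 4
987 → bucket 3 (collision)
548 → bucket 2
383 → bucket 5
333 → bucket 3 (collision)
768 → bucket 0
614 → bucket 2 (collision)
794 → bucket 2 (collision)
Final buckets:
0: 768
1: ∅
2: 548 -> 614 -> 794
3: 939 -> 987 -> 333
4: 664
5: 383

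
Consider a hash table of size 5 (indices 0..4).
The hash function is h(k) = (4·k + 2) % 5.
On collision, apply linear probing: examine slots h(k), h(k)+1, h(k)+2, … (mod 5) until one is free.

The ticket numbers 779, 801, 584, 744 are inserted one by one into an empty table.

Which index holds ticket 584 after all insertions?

4

779 hashes to 3; slot 3 is free -> place at 3.
801 hashes to 1; slot 1 is free -> place at 1.
584 hashes to 3; 3 taken -> place at 4.
744 hashes to 3; 3,4 taken -> place at 0.
Table: [744, 801, —, 779, 584]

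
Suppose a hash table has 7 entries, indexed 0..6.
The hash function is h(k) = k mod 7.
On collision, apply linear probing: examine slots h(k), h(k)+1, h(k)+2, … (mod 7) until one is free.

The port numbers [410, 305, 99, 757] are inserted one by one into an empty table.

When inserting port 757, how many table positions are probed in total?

410: h=4 => slot 4
305: h=4, probe 4,5 => slot 5
99: h=1 => slot 1
757: h=1, probe 1,2 => slot 2
Table: [., 99, 757, ., 410, 305, .]

2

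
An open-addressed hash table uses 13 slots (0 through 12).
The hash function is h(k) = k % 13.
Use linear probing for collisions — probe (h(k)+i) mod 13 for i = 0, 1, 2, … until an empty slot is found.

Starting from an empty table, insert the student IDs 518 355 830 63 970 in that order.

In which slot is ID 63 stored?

518 hashes to 11; slot 11 is free → place at 11.
355 hashes to 4; slot 4 is free → place at 4.
830 hashes to 11; 11 taken → place at 12.
63 hashes to 11; 11,12 taken → place at 0.
970 hashes to 8; slot 8 is free → place at 8.
Table: [63, ∅, ∅, ∅, 355, ∅, ∅, ∅, 970, ∅, ∅, 518, 830]

0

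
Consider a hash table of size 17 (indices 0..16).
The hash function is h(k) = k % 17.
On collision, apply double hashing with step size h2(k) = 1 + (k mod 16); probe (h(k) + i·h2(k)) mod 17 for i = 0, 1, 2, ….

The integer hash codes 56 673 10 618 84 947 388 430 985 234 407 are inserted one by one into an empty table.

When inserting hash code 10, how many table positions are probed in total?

2

56: h=5 -> slot 5
673: h=10 -> slot 10
10: h=10, h2=11, probe 10,4 -> slot 4
618: h=6 -> slot 6
84: h=16 -> slot 16
947: h=12 -> slot 12
388: h=14 -> slot 14
430: h=5, h2=15, probe 5,3 -> slot 3
985: h=16, h2=10, probe 16,9 -> slot 9
234: h=13 -> slot 13
407: h=16, h2=8, probe 16,7 -> slot 7
Table: [-, -, -, 430, 10, 56, 618, 407, -, 985, 673, -, 947, 234, 388, -, 84]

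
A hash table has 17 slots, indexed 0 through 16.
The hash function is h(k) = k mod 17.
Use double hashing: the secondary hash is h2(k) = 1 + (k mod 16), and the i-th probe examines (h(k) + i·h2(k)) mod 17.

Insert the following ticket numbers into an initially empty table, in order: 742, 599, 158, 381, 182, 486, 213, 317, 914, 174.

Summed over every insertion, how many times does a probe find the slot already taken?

2

Insert 742: h=11, slot 11 empty → index 11.
Insert 599: h=4, slot 4 empty → index 4.
Insert 158: h=5, slot 5 empty → index 5.
Insert 381: h=7, slot 7 empty → index 7.
Insert 182: h=12, slot 12 empty → index 12.
Insert 486: h=10, slot 10 empty → index 10.
Insert 213: h=9, slot 9 empty → index 9.
Insert 317: h=11, h2=14, slot 11 occupied → index 8.
Insert 914: h=13, slot 13 empty → index 13.
Insert 174: h=4, h2=15, slot 4 occupied → index 2.
Table: [∅, ∅, 174, ∅, 599, 158, ∅, 381, 317, 213, 486, 742, 182, 914, ∅, ∅, ∅]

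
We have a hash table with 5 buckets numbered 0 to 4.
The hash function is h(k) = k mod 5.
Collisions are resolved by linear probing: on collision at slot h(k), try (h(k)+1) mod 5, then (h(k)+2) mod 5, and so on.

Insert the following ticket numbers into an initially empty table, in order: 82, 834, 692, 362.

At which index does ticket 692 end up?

3

82: h=2 => slot 2
834: h=4 => slot 4
692: h=2, probe 2,3 => slot 3
362: h=2, probe 2,3,4,0 => slot 0
Table: [362, —, 82, 692, 834]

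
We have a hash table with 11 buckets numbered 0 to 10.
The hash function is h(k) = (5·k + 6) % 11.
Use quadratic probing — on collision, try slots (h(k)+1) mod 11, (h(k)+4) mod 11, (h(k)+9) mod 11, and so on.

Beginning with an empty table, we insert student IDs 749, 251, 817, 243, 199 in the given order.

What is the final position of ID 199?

4

749: h=0 → slot 0
251: h=7 → slot 7
817: h=10 → slot 10
243: h=0, probe 0,1 → slot 1
199: h=0, probe 0,1,4 → slot 4
Table: [749, 243, —, —, 199, —, —, 251, —, —, 817]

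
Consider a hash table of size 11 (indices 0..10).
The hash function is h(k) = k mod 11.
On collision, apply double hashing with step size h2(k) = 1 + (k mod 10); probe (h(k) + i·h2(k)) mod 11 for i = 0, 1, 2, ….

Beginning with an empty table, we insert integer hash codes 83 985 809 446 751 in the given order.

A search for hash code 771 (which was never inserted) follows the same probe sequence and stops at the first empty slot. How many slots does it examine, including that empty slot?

4

83: h=6 => slot 6
985: h=6, h2=6, probe 6,1 => slot 1
809: h=6, h2=10, probe 6,5 => slot 5
446: h=6, h2=7, probe 6,2 => slot 2
751: h=3 => slot 3
Table: [_, 985, 446, 751, _, 809, 83, _, _, _, _]
Lookup 771: h=1, h2=2, probe 1,3,5,7 → slot 7 empty, not found.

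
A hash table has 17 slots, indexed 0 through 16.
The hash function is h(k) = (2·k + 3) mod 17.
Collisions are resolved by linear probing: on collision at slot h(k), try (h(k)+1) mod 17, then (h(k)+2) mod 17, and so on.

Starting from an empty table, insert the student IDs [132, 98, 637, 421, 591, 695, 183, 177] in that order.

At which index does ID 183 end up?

132 hashes to 12; slot 12 is free -> place at 12.
98 hashes to 12; 12 taken -> place at 13.
637 hashes to 2; slot 2 is free -> place at 2.
421 hashes to 12; 12,13 taken -> place at 14.
591 hashes to 12; 12,13,14 taken -> place at 15.
695 hashes to 16; slot 16 is free -> place at 16.
183 hashes to 12; 12,13,14,15,16 taken -> place at 0.
177 hashes to 0; 0 taken -> place at 1.
Table: [183, 177, 637, —, —, —, —, —, —, —, —, —, 132, 98, 421, 591, 695]

0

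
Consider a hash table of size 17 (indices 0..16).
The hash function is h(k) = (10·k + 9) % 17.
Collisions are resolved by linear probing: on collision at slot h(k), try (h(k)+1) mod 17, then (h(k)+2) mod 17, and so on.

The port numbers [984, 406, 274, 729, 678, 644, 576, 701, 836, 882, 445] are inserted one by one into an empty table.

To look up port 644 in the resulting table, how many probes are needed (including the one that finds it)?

5

984 hashes to 6; slot 6 is free -> place at 6.
406 hashes to 6; 6 taken -> place at 7.
274 hashes to 12; slot 12 is free -> place at 12.
729 hashes to 6; 6,7 taken -> place at 8.
678 hashes to 6; 6,7,8 taken -> place at 9.
644 hashes to 6; 6,7,8,9 taken -> place at 10.
576 hashes to 6; 6,7,8,9,10 taken -> place at 11.
701 hashes to 15; slot 15 is free -> place at 15.
836 hashes to 5; slot 5 is free -> place at 5.
882 hashes to 6; 6,7,8,9,10,11,12 taken -> place at 13.
445 hashes to 5; 5,6,7,8,9,10,11,12,13 taken -> place at 14.
Table: [., ., ., ., ., 836, 984, 406, 729, 678, 644, 576, 274, 882, 445, 701, .]
Lookup 644: h=6, probe 6,7,8,9,10 → found at 10.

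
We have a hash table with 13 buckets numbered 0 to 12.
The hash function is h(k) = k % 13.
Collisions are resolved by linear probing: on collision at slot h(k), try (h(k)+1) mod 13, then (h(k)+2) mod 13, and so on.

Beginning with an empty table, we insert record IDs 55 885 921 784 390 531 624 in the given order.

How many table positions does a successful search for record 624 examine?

Insert 55: h=3, slot 3 empty -> index 3.
Insert 885: h=1, slot 1 empty -> index 1.
Insert 921: h=11, slot 11 empty -> index 11.
Insert 784: h=4, slot 4 empty -> index 4.
Insert 390: h=0, slot 0 empty -> index 0.
Insert 531: h=11, slot 11 occupied -> index 12.
Insert 624: h=0, slots 0,1 occupied -> index 2.
Table: [390, 885, 624, 55, 784, —, —, —, —, —, —, 921, 531]
Lookup 624: h=0, probe 0,1,2 → found at 2.

3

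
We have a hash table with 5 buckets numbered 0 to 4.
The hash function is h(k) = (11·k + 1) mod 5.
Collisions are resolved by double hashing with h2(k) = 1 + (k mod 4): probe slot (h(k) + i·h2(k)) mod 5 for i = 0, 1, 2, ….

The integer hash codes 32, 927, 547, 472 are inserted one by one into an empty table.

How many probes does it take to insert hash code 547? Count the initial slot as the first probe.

Insert 32: h=3, slot 3 empty → index 3.
Insert 927: h=3, h2=4, slot 3 occupied → index 2.
Insert 547: h=3, h2=4, slots 3,2 occupied → index 1.
Insert 472: h=3, h2=1, slot 3 occupied → index 4.
Table: [∅, 547, 927, 32, 472]

3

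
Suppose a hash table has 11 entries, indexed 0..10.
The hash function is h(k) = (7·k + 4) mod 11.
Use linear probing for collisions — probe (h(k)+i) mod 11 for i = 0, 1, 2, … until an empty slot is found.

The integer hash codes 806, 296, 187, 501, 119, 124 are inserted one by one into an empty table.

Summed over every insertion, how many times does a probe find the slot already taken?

806 hashes to 3; slot 3 is free => place at 3.
296 hashes to 8; slot 8 is free => place at 8.
187 hashes to 4; slot 4 is free => place at 4.
501 hashes to 2; slot 2 is free => place at 2.
119 hashes to 1; slot 1 is free => place at 1.
124 hashes to 3; 3,4 taken => place at 5.
Table: [_, 119, 501, 806, 187, 124, _, _, 296, _, _]

2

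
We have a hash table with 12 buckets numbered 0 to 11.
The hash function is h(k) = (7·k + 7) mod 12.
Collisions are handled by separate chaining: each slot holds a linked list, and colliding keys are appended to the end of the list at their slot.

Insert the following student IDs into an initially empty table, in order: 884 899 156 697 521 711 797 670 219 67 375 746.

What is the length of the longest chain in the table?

884 → bucket 3
899 → bucket 0
156 → bucket 7
697 → bucket 2
521 → bucket 6
711 → bucket 4
797 → bucket 6 (collision)
670 → bucket 5
219 → bucket 4 (collision)
67 → bucket 8
375 → bucket 4 (collision)
746 → bucket 9
Final buckets:
0: 899
1: —
2: 697
3: 884
4: 711 -> 219 -> 375
5: 670
6: 521 -> 797
7: 156
8: 67
9: 746
10: —
11: —

3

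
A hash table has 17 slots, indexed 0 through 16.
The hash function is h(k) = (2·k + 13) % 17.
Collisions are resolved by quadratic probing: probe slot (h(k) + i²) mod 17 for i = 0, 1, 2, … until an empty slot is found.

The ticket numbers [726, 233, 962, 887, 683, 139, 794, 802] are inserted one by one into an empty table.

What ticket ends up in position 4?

726 hashes to 3; slot 3 is free → place at 3.
233 hashes to 3; 3 taken → place at 4.
962 hashes to 16; slot 16 is free → place at 16.
887 hashes to 2; slot 2 is free → place at 2.
683 hashes to 2; 2,3 taken → place at 6.
139 hashes to 2; 2,3,6 taken → place at 11.
794 hashes to 3; 3,4 taken → place at 7.
802 hashes to 2; 2,3,6,11 taken → place at 1.
Table: [-, 802, 887, 726, 233, -, 683, 794, -, -, -, 139, -, -, -, -, 962]

233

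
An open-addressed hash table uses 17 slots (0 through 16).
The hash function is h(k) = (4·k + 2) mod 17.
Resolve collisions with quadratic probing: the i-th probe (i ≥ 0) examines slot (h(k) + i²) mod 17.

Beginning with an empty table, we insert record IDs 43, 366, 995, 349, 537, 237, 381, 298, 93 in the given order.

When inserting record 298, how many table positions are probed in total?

5

43: h=4 -> slot 4
366: h=4, probe 4,5 -> slot 5
995: h=4, probe 4,5,8 -> slot 8
349: h=4, probe 4,5,8,13 -> slot 13
537: h=8, probe 8,9 -> slot 9
237: h=15 -> slot 15
381: h=13, probe 13,14 -> slot 14
298: h=4, probe 4,5,8,13,3 -> slot 3
93: h=0 -> slot 0
Table: [93, ∅, ∅, 298, 43, 366, ∅, ∅, 995, 537, ∅, ∅, ∅, 349, 381, 237, ∅]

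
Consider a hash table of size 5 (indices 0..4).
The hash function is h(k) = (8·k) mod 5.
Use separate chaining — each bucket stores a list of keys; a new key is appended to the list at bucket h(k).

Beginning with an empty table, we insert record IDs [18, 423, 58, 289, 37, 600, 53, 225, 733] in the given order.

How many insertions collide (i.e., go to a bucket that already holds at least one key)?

5

Insert 18: h=4, bucket 4 empty -> new chain.
Insert 423: h=4, bucket 4 nonempty -> append to chain.
Insert 58: h=4, bucket 4 nonempty -> append to chain.
Insert 289: h=2, bucket 2 empty -> new chain.
Insert 37: h=1, bucket 1 empty -> new chain.
Insert 600: h=0, bucket 0 empty -> new chain.
Insert 53: h=4, bucket 4 nonempty -> append to chain.
Insert 225: h=0, bucket 0 nonempty -> append to chain.
Insert 733: h=4, bucket 4 nonempty -> append to chain.
Final buckets:
0: 600 -> 225
1: 37
2: 289
3: -
4: 18 -> 423 -> 58 -> 53 -> 733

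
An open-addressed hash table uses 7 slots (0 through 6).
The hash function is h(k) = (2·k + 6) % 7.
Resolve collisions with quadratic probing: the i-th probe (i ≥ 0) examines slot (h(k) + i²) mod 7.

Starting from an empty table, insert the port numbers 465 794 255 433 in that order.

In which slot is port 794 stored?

465 hashes to 5; slot 5 is free -> place at 5.
794 hashes to 5; 5 taken -> place at 6.
255 hashes to 5; 5,6 taken -> place at 2.
433 hashes to 4; slot 4 is free -> place at 4.
Table: [_, _, 255, _, 433, 465, 794]

6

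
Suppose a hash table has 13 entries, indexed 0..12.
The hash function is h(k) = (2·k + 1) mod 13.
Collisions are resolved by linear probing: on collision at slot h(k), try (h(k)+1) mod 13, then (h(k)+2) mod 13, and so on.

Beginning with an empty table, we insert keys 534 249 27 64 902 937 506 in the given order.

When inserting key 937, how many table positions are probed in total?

4

534: h=3 => slot 3
249: h=5 => slot 5
27: h=3, probe 3,4 => slot 4
64: h=12 => slot 12
902: h=11 => slot 11
937: h=3, probe 3,4,5,6 => slot 6
506: h=12, probe 12,0 => slot 0
Table: [506, —, —, 534, 27, 249, 937, —, —, —, —, 902, 64]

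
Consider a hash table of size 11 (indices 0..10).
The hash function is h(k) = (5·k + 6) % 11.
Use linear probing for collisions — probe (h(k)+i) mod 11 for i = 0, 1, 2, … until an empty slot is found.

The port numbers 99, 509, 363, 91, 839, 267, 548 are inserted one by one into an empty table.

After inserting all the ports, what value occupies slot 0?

91

99: h=6 => slot 6
509: h=10 => slot 10
363: h=6, probe 6,7 => slot 7
91: h=10, probe 10,0 => slot 0
839: h=10, probe 10,0,1 => slot 1
267: h=10, probe 10,0,1,2 => slot 2
548: h=7, probe 7,8 => slot 8
Table: [91, 839, 267, -, -, -, 99, 363, 548, -, 509]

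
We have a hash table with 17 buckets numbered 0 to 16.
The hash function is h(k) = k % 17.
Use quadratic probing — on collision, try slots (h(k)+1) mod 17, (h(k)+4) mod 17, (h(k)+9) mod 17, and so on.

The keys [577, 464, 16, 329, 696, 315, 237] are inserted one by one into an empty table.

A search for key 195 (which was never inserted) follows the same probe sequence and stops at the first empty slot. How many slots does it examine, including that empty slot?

577 hashes to 16; slot 16 is free → place at 16.
464 hashes to 5; slot 5 is free → place at 5.
16 hashes to 16; 16 taken → place at 0.
329 hashes to 6; slot 6 is free → place at 6.
696 hashes to 16; 16,0 taken → place at 3.
315 hashes to 9; slot 9 is free → place at 9.
237 hashes to 16; 16,0,3 taken → place at 8.
Table: [16, —, —, 696, —, 464, 329, —, 237, 315, —, —, —, —, —, —, 577]
Lookup 195: h=8, probe 8,9,12 → slot 12 empty, not found.

3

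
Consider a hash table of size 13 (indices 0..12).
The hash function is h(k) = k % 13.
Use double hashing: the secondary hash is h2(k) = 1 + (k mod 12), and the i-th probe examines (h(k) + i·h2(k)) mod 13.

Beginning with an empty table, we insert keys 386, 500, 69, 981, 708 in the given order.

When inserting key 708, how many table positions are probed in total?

2

386: h=9 -> slot 9
500: h=6 -> slot 6
69: h=4 -> slot 4
981: h=6, h2=10, probe 6,3 -> slot 3
708: h=6, h2=1, probe 6,7 -> slot 7
Table: [∅, ∅, ∅, 981, 69, ∅, 500, 708, ∅, 386, ∅, ∅, ∅]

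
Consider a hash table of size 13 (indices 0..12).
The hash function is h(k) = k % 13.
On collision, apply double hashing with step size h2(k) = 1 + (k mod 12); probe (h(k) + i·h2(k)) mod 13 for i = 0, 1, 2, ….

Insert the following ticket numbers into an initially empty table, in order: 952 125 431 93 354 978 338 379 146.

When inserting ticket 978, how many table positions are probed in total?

3

952: h=3 → slot 3
125: h=8 → slot 8
431: h=2 → slot 2
93: h=2, h2=10, probe 2,12 → slot 12
354: h=3, h2=7, probe 3,10 → slot 10
978: h=3, h2=7, probe 3,10,4 → slot 4
338: h=0 → slot 0
379: h=2, h2=8, probe 2,10,5 → slot 5
146: h=3, h2=3, probe 3,6 → slot 6
Table: [338, ∅, 431, 952, 978, 379, 146, ∅, 125, ∅, 354, ∅, 93]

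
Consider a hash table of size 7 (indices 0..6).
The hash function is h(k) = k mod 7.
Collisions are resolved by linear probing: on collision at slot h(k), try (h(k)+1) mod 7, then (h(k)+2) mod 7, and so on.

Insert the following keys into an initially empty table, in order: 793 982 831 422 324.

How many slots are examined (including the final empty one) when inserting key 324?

793 hashes to 2; slot 2 is free → place at 2.
982 hashes to 2; 2 taken → place at 3.
831 hashes to 5; slot 5 is free → place at 5.
422 hashes to 2; 2,3 taken → place at 4.
324 hashes to 2; 2,3,4,5 taken → place at 6.
Table: [∅, ∅, 793, 982, 422, 831, 324]

5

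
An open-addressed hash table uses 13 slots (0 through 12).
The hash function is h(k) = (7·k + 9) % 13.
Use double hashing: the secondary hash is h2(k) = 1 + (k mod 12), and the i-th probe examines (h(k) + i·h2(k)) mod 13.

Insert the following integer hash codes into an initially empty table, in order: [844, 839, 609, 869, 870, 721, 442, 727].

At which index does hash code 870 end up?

844 hashes to 2; slot 2 is free → place at 2.
839 hashes to 6; slot 6 is free → place at 6.
609 hashes to 8; slot 8 is free → place at 8.
869 hashes to 8, h2=6; 8 taken → place at 1.
870 hashes to 2, h2=7; 2 taken → place at 9.
721 hashes to 12; slot 12 is free → place at 12.
442 hashes to 9, h2=11; 9 taken → place at 7.
727 hashes to 2, h2=8; 2 taken → place at 10.
Table: [∅, 869, 844, ∅, ∅, ∅, 839, 442, 609, 870, 727, ∅, 721]

9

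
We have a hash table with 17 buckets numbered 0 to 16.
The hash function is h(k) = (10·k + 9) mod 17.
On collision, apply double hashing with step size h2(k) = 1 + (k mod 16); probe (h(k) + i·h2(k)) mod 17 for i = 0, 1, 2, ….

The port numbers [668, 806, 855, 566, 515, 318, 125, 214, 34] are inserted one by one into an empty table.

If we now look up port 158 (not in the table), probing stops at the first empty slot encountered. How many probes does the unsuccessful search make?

668 hashes to 8; slot 8 is free -> place at 8.
806 hashes to 11; slot 11 is free -> place at 11.
855 hashes to 8, h2=8; 8 taken -> place at 16.
566 hashes to 8, h2=7; 8 taken -> place at 15.
515 hashes to 8, h2=4; 8 taken -> place at 12.
318 hashes to 10; slot 10 is free -> place at 10.
125 hashes to 1; slot 1 is free -> place at 1.
214 hashes to 7; slot 7 is free -> place at 7.
34 hashes to 9; slot 9 is free -> place at 9.
Table: [∅, 125, ∅, ∅, ∅, ∅, ∅, 214, 668, 34, 318, 806, 515, ∅, ∅, 566, 855]
Lookup 158: h=8, h2=15, probe 8,6 → slot 6 empty, not found.

2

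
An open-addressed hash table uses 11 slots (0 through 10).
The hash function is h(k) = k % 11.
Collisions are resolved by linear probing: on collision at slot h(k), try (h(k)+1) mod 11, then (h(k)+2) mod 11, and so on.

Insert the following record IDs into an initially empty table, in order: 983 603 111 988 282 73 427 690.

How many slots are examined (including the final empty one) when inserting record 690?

6

983 hashes to 4; slot 4 is free → place at 4.
603 hashes to 9; slot 9 is free → place at 9.
111 hashes to 1; slot 1 is free → place at 1.
988 hashes to 9; 9 taken → place at 10.
282 hashes to 7; slot 7 is free → place at 7.
73 hashes to 7; 7 taken → place at 8.
427 hashes to 9; 9,10 taken → place at 0.
690 hashes to 8; 8,9,10,0,1 taken → place at 2.
Table: [427, 111, 690, ., 983, ., ., 282, 73, 603, 988]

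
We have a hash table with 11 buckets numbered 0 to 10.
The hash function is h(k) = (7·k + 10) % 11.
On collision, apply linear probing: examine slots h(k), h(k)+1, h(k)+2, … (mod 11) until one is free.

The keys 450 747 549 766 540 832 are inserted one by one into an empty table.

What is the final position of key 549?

5

450: h=3 -> slot 3
747: h=3, probe 3,4 -> slot 4
549: h=3, probe 3,4,5 -> slot 5
766: h=4, probe 4,5,6 -> slot 6
540: h=6, probe 6,7 -> slot 7
832: h=4, probe 4,5,6,7,8 -> slot 8
Table: [., ., ., 450, 747, 549, 766, 540, 832, ., .]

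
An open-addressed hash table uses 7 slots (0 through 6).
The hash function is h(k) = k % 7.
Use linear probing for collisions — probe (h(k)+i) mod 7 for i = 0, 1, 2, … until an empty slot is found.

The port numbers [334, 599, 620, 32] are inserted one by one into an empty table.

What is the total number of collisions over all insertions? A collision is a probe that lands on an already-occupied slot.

5

334 hashes to 5; slot 5 is free -> place at 5.
599 hashes to 4; slot 4 is free -> place at 4.
620 hashes to 4; 4,5 taken -> place at 6.
32 hashes to 4; 4,5,6 taken -> place at 0.
Table: [32, ∅, ∅, ∅, 599, 334, 620]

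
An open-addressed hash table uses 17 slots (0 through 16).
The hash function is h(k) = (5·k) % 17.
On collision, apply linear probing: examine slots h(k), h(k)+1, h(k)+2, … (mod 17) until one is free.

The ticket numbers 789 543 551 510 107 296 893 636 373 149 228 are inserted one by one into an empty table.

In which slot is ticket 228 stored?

789: h=1 → slot 1
543: h=12 → slot 12
551: h=1, probe 1,2 → slot 2
510: h=0 → slot 0
107: h=8 → slot 8
296: h=1, probe 1,2,3 → slot 3
893: h=11 → slot 11
636: h=1, probe 1,2,3,4 → slot 4
373: h=12, probe 12,13 → slot 13
149: h=14 → slot 14
228: h=1, probe 1,2,3,4,5 → slot 5
Table: [510, 789, 551, 296, 636, 228, -, -, 107, -, -, 893, 543, 373, 149, -, -]

5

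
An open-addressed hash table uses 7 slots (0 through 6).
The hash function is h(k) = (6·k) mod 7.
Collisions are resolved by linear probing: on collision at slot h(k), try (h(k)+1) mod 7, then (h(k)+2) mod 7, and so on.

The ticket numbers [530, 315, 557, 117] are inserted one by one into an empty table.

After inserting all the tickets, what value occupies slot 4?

117

Insert 530: h=2, slot 2 empty => index 2.
Insert 315: h=0, slot 0 empty => index 0.
Insert 557: h=3, slot 3 empty => index 3.
Insert 117: h=2, slots 2,3 occupied => index 4.
Table: [315, _, 530, 557, 117, _, _]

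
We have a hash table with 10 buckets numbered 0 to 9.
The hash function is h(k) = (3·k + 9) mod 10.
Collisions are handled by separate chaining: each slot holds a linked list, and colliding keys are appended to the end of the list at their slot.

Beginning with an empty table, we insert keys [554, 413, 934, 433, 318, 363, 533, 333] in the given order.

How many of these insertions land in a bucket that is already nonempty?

5

Insert 554: h=1, bucket 1 empty -> new chain.
Insert 413: h=8, bucket 8 empty -> new chain.
Insert 934: h=1, bucket 1 nonempty -> append to chain.
Insert 433: h=8, bucket 8 nonempty -> append to chain.
Insert 318: h=3, bucket 3 empty -> new chain.
Insert 363: h=8, bucket 8 nonempty -> append to chain.
Insert 533: h=8, bucket 8 nonempty -> append to chain.
Insert 333: h=8, bucket 8 nonempty -> append to chain.
Final buckets:
0: —
1: 554 -> 934
2: —
3: 318
4: —
5: —
6: —
7: —
8: 413 -> 433 -> 363 -> 533 -> 333
9: —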